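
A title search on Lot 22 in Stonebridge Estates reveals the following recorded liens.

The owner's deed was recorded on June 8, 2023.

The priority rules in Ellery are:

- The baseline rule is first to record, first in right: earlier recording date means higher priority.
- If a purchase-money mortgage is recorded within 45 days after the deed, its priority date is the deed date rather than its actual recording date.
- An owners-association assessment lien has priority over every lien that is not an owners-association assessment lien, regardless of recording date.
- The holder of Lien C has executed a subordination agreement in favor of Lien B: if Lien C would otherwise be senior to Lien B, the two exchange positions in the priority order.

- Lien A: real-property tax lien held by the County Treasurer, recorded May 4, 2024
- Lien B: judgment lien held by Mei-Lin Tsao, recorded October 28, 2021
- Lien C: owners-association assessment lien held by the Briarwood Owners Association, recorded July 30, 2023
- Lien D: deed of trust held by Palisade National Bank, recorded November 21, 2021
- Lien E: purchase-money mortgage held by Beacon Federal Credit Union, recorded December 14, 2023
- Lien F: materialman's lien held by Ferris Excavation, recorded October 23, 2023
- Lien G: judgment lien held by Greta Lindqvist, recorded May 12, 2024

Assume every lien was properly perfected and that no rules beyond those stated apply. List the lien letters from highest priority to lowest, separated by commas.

B, C, D, F, E, A, G

First, effective dates: E missed the 45-day window (189 days after the deed), so its recording date stands.
As an owners-association assessment lien, C is senior to every other lien.
Among the remaining liens, by effective date: B (October 28, 2021), D (November 21, 2021), F (October 23, 2023), E (December 14, 2023), A (May 4, 2024), G (May 12, 2024).
C would otherwise be senior to B, so under the subordination agreement C and B exchange positions.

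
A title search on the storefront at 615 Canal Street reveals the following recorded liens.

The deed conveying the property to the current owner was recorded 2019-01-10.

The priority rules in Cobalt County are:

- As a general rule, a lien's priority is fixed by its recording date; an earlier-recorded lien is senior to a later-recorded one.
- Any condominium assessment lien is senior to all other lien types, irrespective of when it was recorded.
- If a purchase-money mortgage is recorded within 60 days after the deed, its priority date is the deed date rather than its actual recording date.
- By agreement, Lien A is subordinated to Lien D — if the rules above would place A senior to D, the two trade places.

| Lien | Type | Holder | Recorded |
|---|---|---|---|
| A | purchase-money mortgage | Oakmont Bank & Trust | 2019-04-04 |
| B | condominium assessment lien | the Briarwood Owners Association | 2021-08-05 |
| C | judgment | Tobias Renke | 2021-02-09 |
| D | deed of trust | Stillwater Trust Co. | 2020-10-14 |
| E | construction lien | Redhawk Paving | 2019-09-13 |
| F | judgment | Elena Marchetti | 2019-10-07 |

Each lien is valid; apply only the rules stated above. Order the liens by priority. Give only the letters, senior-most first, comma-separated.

First, effective dates: A was recorded 84 days after the deed — beyond 60 days — so no relation-back applies.
As a condominium assessment lien, B is senior to every other lien.
The other liens, earliest effective date first: A (2019-04-04), E (2019-09-13), F (2019-10-07), D (2020-10-14), C (2021-02-09).
A is senior to D before the subordination, so the two trade places.

B, D, E, F, A, C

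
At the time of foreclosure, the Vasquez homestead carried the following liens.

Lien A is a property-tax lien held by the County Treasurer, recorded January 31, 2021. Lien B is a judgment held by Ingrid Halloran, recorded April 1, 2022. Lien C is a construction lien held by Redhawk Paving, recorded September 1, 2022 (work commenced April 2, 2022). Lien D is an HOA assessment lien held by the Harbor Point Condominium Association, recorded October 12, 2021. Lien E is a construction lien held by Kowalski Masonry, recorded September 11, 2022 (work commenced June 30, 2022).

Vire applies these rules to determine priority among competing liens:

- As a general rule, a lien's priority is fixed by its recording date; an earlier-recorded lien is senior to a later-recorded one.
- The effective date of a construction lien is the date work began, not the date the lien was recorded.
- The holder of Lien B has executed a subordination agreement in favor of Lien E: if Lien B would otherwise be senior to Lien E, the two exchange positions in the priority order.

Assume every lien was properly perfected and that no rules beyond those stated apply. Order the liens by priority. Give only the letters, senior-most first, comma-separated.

A, D, E, C, B

First, effective dates: C relates back to April 2, 2022 (work commenced); E relates back to June 30, 2022 (work commenced).
Ordering by effective date: A (January 31, 2021), D (October 12, 2021), B (April 1, 2022), C (April 2, 2022), E (June 30, 2022).
B is senior to E before the subordination, so the two trade places.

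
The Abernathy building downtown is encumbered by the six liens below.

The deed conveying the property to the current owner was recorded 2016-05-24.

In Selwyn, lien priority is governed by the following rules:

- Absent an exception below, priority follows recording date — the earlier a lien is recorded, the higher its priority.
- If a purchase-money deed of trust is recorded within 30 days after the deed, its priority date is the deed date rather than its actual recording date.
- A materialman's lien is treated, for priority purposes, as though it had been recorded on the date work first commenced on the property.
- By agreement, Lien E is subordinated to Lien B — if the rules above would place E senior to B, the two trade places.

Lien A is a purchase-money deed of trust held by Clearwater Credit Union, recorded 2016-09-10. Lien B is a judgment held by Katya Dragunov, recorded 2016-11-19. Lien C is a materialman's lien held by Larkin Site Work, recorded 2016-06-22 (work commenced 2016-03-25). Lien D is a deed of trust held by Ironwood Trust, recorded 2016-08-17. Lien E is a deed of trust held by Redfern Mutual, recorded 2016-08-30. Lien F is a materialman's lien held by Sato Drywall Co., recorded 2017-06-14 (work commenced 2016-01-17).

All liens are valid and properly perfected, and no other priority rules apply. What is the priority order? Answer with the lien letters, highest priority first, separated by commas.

F, C, D, B, A, E

Adjusting effective dates: A missed the 30-day window (109 days after the deed), so its recording date stands; C relates back to 2016-03-25 (work commenced); F's effective date is 2016-01-17, when work began.
Sorted by effective date: F (2016-01-17), C (2016-03-25), D (2016-08-17), E (2016-08-30), A (2016-09-10), B (2016-11-19).
E is senior to B before the subordination, so the two trade places.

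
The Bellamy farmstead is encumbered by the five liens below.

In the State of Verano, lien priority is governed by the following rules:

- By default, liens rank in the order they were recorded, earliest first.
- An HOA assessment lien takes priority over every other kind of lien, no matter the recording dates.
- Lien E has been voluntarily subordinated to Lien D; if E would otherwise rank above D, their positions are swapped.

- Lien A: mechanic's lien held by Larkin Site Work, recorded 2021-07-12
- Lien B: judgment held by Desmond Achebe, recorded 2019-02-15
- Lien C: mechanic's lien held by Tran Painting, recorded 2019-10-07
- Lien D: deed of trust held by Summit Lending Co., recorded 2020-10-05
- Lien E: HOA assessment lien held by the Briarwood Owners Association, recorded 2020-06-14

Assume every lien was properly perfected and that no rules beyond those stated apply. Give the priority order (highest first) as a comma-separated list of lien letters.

D, B, C, E, A

E is an HOA assessment lien, so it outranks all other liens regardless of date.
Among the remaining liens, by effective date: B (2019-02-15), C (2019-10-07), D (2020-10-05), A (2021-07-12).
The subordination applies — E was senior to D — so E and D swap.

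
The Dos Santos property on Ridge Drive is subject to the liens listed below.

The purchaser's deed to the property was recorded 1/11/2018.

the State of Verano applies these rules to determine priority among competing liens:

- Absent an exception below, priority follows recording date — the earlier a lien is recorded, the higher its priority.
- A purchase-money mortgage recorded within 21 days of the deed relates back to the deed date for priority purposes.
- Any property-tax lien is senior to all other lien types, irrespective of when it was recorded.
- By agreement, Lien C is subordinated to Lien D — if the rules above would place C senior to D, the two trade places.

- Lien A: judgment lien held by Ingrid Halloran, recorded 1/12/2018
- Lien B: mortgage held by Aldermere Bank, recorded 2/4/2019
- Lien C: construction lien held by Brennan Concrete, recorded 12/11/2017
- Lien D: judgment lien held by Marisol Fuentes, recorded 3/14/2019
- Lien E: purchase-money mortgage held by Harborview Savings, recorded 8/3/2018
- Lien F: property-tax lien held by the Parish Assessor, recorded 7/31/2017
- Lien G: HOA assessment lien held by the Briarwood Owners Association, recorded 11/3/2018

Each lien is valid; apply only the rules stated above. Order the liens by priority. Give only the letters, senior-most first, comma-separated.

Effective dates after the stated exceptions: E was recorded 204 days after the deed, outside the 21-day window, so it keeps its recording date.
F, as a property-tax lien, has superpriority and ranks first.
Among the remaining liens, by effective date: C (12/11/2017), A (1/12/2018), E (8/3/2018), G (11/3/2018), B (2/4/2019), D (3/14/2019).
C would otherwise be senior to D, so under the subordination agreement C and D exchange positions.

F, D, A, E, G, B, C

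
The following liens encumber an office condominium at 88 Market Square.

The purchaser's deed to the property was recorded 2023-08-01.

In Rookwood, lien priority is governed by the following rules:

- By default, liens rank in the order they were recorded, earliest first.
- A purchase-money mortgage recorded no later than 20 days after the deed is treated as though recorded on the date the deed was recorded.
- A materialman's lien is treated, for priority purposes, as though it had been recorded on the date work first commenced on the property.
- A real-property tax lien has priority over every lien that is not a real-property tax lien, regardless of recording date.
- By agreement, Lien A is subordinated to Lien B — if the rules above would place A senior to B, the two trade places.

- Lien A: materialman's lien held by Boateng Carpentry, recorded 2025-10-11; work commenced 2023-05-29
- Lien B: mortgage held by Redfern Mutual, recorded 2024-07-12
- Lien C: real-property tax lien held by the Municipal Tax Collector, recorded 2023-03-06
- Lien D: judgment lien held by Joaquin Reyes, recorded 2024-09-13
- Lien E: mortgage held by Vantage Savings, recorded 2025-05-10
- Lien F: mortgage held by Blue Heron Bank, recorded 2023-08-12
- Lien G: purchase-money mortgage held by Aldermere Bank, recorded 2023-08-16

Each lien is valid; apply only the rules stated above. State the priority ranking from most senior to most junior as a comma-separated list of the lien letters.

First, effective dates: A is treated as recorded 2023-05-29, the work-commencement date; G relates back to the deed date 2023-08-01.
As a real-property tax lien, C is senior to every other lien.
Among the remaining liens, by effective date: A (2023-05-29), G (2023-08-01), F (2023-08-12), B (2024-07-12), D (2024-09-13), E (2025-05-10).
A is senior to B before the subordination, so the two trade places.

C, B, G, F, A, D, E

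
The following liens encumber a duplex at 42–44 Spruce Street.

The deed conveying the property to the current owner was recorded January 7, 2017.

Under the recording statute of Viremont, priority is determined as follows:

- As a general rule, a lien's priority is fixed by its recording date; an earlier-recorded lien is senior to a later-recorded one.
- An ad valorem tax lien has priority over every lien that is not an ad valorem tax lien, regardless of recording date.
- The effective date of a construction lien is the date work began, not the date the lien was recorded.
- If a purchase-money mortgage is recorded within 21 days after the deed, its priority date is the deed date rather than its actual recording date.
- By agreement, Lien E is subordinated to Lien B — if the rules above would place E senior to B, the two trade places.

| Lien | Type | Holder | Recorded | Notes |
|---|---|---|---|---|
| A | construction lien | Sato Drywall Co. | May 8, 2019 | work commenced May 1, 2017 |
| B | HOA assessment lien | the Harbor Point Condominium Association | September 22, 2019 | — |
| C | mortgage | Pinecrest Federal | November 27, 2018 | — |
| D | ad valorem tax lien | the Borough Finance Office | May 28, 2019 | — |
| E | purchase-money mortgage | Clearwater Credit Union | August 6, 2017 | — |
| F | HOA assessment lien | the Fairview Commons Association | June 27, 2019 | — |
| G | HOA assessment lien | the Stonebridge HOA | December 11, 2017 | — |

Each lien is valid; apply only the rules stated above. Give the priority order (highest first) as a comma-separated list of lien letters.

Adjusting effective dates: A is treated as recorded May 1, 2017, the work-commencement date; E was recorded 211 days after the deed, outside the 21-day window, so it keeps its recording date.
As an ad valorem tax lien, D is senior to every other lien.
Remaining liens by effective date: A (May 1, 2017), E (August 6, 2017), G (December 11, 2017), C (November 27, 2018), F (June 27, 2019), B (September 22, 2019).
The subordination applies — E was senior to B — so E and B swap.

D, A, B, G, C, F, E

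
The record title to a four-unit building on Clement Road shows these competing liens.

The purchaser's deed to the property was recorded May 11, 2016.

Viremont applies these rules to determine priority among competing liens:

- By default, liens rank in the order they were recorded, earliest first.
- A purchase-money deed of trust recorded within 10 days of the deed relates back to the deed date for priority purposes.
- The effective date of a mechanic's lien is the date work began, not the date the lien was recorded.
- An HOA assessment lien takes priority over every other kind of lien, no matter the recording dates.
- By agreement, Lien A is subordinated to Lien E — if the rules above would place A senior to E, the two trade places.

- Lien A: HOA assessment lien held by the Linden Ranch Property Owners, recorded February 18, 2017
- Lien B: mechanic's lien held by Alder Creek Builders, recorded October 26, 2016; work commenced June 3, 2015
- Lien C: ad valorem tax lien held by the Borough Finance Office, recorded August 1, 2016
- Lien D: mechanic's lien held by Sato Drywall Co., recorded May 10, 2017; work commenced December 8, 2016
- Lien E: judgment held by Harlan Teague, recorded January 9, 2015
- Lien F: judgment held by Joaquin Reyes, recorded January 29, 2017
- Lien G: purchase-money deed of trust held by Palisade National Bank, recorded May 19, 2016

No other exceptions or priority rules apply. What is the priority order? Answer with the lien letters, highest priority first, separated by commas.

Effective dates: B relates back to June 3, 2015 (work commenced); D relates back to December 8, 2016 (work commenced); G was recorded within the 10-day window, so its effective date is the deed date May 11, 2016.
A is an HOA assessment lien and takes priority over every other lien.
Ordering the rest by effective date: E (January 9, 2015), B (June 3, 2015), G (May 11, 2016), C (August 1, 2016), D (December 8, 2016), F (January 29, 2017).
The subordination applies — A was senior to E — so A and E swap.

E, A, B, G, C, D, F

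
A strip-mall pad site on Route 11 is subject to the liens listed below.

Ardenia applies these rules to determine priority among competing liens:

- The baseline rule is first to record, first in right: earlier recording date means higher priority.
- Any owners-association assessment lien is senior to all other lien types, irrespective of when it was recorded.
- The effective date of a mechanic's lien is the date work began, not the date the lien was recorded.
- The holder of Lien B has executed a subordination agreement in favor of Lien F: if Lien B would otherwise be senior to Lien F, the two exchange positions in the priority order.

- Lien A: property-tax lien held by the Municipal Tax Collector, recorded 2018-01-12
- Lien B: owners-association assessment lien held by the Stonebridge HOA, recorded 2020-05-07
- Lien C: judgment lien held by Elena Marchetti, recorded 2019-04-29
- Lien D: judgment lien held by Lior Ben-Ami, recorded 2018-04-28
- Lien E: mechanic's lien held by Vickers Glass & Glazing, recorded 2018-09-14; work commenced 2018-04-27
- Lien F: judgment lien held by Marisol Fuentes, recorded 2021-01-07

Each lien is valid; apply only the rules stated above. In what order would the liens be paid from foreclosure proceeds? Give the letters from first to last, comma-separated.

Effective dates after the stated exceptions: E is treated as recorded 2018-04-27, the work-commencement date.
B is an owners-association assessment lien, so it outranks all other liens regardless of date.
Among the remaining liens, by effective date: A (2018-01-12), E (2018-04-27), D (2018-04-28), C (2019-04-29), F (2021-01-07).
B would otherwise be senior to F, so under the subordination agreement B and F exchange positions.

F, A, E, D, C, B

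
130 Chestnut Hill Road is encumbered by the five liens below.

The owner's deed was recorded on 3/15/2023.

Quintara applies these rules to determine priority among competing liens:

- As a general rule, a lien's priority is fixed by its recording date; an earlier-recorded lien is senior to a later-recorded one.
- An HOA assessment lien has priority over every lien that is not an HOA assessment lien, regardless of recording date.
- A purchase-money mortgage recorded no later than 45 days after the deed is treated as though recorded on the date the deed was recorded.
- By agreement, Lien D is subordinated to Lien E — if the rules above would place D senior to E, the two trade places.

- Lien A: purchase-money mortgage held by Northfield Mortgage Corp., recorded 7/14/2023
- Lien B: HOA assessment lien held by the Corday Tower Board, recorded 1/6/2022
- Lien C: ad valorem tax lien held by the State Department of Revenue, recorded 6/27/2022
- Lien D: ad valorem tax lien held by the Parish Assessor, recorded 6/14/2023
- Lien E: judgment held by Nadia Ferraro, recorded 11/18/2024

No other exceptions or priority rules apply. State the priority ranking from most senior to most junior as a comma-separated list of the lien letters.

First, effective dates: A missed the 45-day window (121 days after the deed), so its recording date stands.
B is an HOA assessment lien, so it outranks all other liens regardless of date.
The other liens, earliest effective date first: C (6/27/2022), D (6/14/2023), A (7/14/2023), E (11/18/2024).
Because D would otherwise rank above E, the subordination swaps them.

B, C, E, A, D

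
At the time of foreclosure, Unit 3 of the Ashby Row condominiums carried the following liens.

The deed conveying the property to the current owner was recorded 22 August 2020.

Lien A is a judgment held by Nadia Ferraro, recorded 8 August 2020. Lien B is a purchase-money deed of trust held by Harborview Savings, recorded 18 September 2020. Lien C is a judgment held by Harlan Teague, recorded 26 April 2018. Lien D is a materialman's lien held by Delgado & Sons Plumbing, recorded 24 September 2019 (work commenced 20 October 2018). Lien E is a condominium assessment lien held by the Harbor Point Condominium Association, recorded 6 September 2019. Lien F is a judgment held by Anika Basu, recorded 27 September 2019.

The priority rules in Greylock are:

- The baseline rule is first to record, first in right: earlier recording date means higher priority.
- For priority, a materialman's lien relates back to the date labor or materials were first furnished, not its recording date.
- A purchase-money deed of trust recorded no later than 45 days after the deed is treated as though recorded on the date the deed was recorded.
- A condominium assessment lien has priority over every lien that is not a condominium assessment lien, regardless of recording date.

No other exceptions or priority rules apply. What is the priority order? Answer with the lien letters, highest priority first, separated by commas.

E, C, D, F, A, B

Effective dates: B was recorded within the 45-day window, so its effective date is the deed date 22 August 2020; D is treated as recorded 20 October 2018, the work-commencement date.
As a condominium assessment lien, E is senior to every other lien.
The other liens, earliest effective date first: C (26 April 2018), D (20 October 2018), F (27 September 2019), A (8 August 2020), B (22 August 2020).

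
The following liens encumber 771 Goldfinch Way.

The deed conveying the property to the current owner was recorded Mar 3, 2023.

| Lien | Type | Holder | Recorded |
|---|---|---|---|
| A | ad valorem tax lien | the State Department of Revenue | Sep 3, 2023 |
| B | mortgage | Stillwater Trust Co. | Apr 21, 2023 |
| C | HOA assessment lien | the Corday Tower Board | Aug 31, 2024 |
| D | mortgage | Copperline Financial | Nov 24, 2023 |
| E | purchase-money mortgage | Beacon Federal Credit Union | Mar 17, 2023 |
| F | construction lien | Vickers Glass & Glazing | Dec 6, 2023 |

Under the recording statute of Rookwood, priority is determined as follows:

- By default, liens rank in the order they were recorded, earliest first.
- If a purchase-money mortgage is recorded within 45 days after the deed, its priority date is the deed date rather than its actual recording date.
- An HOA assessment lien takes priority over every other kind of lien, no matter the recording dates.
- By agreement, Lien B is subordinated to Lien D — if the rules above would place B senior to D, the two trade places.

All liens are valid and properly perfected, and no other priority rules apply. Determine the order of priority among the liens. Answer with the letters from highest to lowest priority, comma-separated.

Effective dates: E's effective date is the deed date, Mar 3, 2023.
C is an HOA assessment lien, so it outranks all other liens regardless of date.
Among the remaining liens, by effective date: E (Mar 3, 2023), B (Apr 21, 2023), A (Sep 3, 2023), D (Nov 24, 2023), F (Dec 6, 2023).
The subordination applies — B was senior to D — so B and D swap.

C, E, D, A, B, F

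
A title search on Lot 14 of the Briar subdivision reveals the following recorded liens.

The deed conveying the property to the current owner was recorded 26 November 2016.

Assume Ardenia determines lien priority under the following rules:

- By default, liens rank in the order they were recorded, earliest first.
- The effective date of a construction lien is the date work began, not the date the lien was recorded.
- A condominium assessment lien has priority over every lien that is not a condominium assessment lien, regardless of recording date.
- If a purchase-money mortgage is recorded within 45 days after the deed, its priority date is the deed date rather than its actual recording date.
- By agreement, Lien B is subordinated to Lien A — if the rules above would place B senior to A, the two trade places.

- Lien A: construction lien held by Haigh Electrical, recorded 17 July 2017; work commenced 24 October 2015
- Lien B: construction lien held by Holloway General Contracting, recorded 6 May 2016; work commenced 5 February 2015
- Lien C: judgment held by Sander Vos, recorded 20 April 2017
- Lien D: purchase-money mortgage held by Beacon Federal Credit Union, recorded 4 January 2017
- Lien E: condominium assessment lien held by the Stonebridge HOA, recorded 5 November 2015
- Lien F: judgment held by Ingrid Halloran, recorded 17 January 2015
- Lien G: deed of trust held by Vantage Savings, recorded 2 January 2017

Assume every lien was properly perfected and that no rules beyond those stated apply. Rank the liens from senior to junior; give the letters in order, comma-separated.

E, F, A, B, D, G, C

Effective dates: A's effective date is 24 October 2015, when work began; B relates back to 5 February 2015 (work commenced); D's effective date is the deed date, 26 November 2016.
E is a condominium assessment lien and takes priority over every other lien.
The other liens, earliest effective date first: F (17 January 2015), B (5 February 2015), A (24 October 2015), D (26 November 2016), G (2 January 2017), C (20 April 2017).
B is senior to A before the subordination, so the two trade places.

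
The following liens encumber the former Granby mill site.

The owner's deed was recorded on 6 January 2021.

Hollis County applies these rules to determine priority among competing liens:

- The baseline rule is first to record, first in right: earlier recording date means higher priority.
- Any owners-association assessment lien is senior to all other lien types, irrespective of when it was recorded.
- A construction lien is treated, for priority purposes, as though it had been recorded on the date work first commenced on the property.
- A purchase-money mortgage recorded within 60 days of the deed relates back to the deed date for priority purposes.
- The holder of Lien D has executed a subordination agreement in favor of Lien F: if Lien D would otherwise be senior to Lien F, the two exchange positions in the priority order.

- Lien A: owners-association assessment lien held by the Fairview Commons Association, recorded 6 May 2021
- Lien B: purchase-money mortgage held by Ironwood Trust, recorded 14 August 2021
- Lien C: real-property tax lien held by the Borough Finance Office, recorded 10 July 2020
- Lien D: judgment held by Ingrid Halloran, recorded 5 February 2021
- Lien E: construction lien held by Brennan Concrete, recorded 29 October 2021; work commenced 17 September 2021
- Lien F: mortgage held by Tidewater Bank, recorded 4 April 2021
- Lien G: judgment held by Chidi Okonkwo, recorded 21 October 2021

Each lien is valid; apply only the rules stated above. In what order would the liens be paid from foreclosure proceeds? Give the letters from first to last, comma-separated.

A, C, F, D, B, E, G

Adjusting effective dates: B missed the 60-day window (220 days after the deed), so its recording date stands; E relates back to 17 September 2021 (work commenced).
A, as an owners-association assessment lien, has superpriority and ranks first.
Among the remaining liens, by effective date: C (10 July 2020), D (5 February 2021), F (4 April 2021), B (14 August 2021), E (17 September 2021), G (21 October 2021).
D is senior to F before the subordination, so the two trade places.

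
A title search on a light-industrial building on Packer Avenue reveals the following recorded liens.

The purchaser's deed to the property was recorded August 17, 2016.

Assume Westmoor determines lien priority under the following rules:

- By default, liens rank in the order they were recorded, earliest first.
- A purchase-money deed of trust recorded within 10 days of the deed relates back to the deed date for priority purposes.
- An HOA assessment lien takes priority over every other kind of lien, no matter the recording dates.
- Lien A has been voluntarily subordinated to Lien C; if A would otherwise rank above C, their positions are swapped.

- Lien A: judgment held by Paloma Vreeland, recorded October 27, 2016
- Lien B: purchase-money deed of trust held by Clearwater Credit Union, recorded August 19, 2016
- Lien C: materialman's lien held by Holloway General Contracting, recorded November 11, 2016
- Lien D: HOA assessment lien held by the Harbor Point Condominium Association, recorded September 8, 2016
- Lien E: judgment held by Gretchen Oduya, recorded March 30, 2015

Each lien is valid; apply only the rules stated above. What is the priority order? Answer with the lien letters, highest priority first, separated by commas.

First, effective dates: B's effective date is the deed date, August 17, 2016.
D is an HOA assessment lien and takes priority over every other lien.
Among the remaining liens, by effective date: E (March 30, 2015), B (August 17, 2016), A (October 27, 2016), C (November 11, 2016).
A would otherwise be senior to C, so under the subordination agreement A and C exchange positions.

D, E, B, C, A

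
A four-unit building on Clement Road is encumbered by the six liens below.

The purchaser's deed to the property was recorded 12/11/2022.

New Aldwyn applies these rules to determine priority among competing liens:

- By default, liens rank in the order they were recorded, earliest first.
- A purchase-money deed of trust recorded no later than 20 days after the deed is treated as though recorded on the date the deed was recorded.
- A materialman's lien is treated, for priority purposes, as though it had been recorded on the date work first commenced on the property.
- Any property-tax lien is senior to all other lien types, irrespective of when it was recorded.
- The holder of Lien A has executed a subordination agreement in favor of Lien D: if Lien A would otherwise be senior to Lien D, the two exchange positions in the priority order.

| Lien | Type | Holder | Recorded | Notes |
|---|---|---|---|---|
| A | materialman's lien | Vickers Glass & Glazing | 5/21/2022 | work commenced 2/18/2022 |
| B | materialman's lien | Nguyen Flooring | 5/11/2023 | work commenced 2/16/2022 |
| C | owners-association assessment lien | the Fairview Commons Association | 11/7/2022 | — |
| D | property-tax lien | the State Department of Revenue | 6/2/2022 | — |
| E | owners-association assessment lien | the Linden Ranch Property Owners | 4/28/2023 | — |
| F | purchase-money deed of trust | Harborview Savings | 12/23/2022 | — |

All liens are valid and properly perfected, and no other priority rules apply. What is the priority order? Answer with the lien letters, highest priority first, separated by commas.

D, B, A, C, F, E

Effective dates: A's effective date is 2/18/2022, when work began; B is treated as recorded 2/16/2022, the work-commencement date; F relates back to the deed date 12/11/2022.
As a property-tax lien, D is senior to every other lien.
Remaining liens by effective date: B (2/16/2022), A (2/18/2022), C (11/7/2022), F (12/11/2022), E (4/28/2023).
A is already junior to D, so the subordination agreement changes nothing.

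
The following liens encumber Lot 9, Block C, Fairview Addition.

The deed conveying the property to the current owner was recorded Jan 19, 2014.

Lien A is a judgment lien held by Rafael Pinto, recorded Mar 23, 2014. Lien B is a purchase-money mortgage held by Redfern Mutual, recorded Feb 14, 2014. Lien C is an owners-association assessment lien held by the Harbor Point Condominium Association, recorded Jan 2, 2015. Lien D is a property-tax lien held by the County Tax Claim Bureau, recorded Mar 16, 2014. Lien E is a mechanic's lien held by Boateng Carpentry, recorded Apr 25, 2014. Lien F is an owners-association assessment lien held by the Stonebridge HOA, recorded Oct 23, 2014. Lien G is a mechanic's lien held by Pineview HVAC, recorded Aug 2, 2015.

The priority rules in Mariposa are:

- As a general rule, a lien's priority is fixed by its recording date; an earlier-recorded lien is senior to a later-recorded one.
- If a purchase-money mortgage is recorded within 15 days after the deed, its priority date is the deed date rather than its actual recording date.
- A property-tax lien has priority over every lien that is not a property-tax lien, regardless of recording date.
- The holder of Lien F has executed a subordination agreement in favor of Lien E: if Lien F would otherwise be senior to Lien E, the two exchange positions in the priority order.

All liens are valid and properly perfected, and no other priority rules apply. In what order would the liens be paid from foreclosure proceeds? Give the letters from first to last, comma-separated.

Adjusting effective dates: B was recorded 26 days after the deed — beyond 15 days — so no relation-back applies.
D is a property-tax lien, so it outranks all other liens regardless of date.
Ordering the rest by effective date: B (Feb 14, 2014), A (Mar 23, 2014), E (Apr 25, 2014), F (Oct 23, 2014), C (Jan 2, 2015), G (Aug 2, 2015).
F is already junior to E, so the subordination agreement changes nothing.

D, B, A, E, F, C, G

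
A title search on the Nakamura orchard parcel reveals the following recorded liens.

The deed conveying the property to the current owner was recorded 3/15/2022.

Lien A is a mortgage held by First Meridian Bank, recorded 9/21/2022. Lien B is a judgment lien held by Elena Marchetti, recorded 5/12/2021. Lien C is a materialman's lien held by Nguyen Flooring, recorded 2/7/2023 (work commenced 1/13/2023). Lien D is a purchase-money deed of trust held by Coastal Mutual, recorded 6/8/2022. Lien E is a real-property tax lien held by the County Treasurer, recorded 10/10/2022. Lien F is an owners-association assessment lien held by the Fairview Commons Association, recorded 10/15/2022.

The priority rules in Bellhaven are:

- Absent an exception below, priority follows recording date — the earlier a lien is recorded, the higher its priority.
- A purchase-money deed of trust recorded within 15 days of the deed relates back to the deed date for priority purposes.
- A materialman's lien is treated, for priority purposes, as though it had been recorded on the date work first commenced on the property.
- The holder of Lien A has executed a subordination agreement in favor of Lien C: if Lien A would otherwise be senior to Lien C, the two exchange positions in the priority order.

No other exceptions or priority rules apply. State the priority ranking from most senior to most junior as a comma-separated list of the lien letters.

Effective dates: C is treated as recorded 1/13/2023, the work-commencement date; D was recorded 85 days after the deed, outside the 15-day window, so it keeps its recording date.
By effective date, earliest first: B (5/12/2021), D (6/8/2022), A (9/21/2022), E (10/10/2022), F (10/15/2022), C (1/13/2023).
Because A would otherwise rank above C, the subordination swaps them.

B, D, C, E, F, A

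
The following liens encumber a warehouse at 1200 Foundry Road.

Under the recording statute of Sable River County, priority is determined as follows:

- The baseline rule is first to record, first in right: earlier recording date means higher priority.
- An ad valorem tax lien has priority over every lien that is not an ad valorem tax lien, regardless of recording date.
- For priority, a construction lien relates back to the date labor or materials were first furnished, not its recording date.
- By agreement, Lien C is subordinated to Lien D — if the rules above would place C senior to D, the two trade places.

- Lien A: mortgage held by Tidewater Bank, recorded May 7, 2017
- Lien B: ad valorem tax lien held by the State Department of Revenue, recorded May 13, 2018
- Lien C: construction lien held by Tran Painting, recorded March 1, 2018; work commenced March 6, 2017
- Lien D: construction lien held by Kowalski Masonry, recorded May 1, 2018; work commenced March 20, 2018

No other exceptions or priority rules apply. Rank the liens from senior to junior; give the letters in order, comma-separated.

Effective dates: C relates back to March 6, 2017 (work commenced); D's effective date is March 20, 2018, when work began.
B is an ad valorem tax lien, so it outranks all other liens regardless of date.
The other liens, earliest effective date first: C (March 6, 2017), A (May 7, 2017), D (March 20, 2018).
C is senior to D before the subordination, so the two trade places.

B, D, A, C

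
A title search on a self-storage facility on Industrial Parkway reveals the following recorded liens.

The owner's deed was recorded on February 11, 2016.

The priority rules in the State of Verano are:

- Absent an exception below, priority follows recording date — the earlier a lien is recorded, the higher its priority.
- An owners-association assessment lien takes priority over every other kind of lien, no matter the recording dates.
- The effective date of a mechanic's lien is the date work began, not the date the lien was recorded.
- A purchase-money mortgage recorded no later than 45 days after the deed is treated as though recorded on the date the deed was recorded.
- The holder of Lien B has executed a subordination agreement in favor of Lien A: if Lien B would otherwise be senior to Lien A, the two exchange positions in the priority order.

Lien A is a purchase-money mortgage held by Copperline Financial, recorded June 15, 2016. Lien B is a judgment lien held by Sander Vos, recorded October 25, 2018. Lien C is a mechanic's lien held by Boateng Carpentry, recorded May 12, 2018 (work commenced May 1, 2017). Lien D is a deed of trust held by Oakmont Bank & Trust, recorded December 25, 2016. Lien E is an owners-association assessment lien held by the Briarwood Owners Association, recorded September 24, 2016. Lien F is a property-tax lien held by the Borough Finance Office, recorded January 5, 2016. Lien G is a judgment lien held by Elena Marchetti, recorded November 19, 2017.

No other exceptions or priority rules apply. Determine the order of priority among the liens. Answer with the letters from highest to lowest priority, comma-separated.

E, F, A, D, C, G, B

Adjusting effective dates: A was recorded 125 days after the deed — beyond 45 days — so no relation-back applies; C's effective date is May 1, 2017, when work began.
E is an owners-association assessment lien, so it outranks all other liens regardless of date.
Among the remaining liens, by effective date: F (January 5, 2016), A (June 15, 2016), D (December 25, 2016), C (May 1, 2017), G (November 19, 2017), B (October 25, 2018).
B already ranks below A; the subordination has no effect.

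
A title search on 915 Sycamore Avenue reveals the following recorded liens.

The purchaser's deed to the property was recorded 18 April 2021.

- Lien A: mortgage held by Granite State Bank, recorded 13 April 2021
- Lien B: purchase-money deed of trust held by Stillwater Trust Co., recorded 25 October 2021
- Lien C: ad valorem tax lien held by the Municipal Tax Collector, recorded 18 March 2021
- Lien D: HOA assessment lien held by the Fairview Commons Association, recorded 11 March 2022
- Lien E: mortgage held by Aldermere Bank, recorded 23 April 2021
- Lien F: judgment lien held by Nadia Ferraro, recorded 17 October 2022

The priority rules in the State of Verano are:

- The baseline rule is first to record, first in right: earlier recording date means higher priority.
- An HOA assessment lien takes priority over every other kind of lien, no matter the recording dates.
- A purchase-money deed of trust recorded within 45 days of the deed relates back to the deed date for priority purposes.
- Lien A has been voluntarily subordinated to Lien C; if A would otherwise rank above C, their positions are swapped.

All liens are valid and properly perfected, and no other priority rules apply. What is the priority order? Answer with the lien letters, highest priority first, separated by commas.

D, C, A, E, B, F

Effective dates: B was recorded 190 days after the deed — beyond 45 days — so no relation-back applies.
D, as an HOA assessment lien, has superpriority and ranks first.
Remaining liens by effective date: C (18 March 2021), A (13 April 2021), E (23 April 2021), B (25 October 2021), F (17 October 2022).
Since A is not senior to C, the subordination leaves the order unchanged.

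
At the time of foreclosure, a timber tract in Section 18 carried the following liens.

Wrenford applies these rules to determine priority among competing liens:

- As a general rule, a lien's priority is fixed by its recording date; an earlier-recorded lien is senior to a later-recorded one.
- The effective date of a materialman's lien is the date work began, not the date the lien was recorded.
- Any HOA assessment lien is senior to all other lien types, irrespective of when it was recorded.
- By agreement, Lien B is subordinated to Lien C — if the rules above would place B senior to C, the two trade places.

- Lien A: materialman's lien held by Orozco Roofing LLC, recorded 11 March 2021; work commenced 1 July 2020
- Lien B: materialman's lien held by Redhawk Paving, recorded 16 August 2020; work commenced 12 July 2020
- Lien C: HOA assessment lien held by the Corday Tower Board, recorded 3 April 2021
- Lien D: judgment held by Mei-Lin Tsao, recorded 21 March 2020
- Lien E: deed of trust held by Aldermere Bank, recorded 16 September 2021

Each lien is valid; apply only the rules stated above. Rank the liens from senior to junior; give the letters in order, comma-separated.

First, effective dates: A's effective date is 1 July 2020, when work began; B's effective date is 12 July 2020, when work began.
As an HOA assessment lien, C is senior to every other lien.
The other liens, earliest effective date first: D (21 March 2020), A (1 July 2020), B (12 July 2020), E (16 September 2021).
Since B is not senior to C, the subordination leaves the order unchanged.

C, D, A, B, E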